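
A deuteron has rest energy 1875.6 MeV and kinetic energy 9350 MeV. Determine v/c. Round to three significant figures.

0.986

γ = 1 + K/(mc²) = 1 + 9350/1875.6 = 5.9851.
β = √(1 − 1/γ²) = √(1 − 0.0279163) = √0.9720837 = 0.986.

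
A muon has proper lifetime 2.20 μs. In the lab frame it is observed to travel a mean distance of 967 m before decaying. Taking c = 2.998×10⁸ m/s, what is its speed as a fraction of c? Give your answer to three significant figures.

0.826c

Let x = d/(cτ) = 967.0 m / (2.998×10⁸ m/s × 2.200×10^-6 s) = 1.4661. Since d = βγcτ, x = βγ = β/√(1−β²).
Solving: β² = x²/(1+x²) = 2.14945/3.14945 = 0.682484, so β = 0.826.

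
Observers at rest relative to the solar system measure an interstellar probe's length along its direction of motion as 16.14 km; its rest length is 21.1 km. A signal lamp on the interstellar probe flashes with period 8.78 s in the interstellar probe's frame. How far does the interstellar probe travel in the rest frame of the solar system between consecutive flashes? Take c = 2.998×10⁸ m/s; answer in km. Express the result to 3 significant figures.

γ = L₀/L = 21.1/16.14 = 1.30731.
β = √(1 − 1/γ²) = 0.64411. Lab-frame period = γτ = 1.30731×8.78 s = 11.478 s. Distance = βc × γτ = 0.64411 × 2.998×10⁸ m/s × 11.478 s = 2.2164×10^9 m = 2.22×10^6 km.

2.22×10^6 km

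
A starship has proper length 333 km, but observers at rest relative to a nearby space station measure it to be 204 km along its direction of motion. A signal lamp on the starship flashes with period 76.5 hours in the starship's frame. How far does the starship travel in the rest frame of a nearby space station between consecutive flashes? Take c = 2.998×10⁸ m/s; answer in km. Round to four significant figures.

1.065×10^11 km

γ = L₀/L = 333/204 = 1.63235.
β = √(1 − 1/γ²) = 0.79038. Lab-frame period = γτ = 1.63235×76.5 hours = 124.87 hours. Distance = βc × γτ = 0.79038 × 2.998×10⁸ m/s × 449532 s = 1.0652×10^14 m = 1.065×10^11 km.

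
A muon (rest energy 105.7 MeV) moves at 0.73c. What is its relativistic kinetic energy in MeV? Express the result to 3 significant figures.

γ = 1/√(1 − β²) = 1/√(1 − 0.5329) = 1/√0.4671 = 1/0.683447 = 1.46317.
Kinetic energy: K = (γ − 1)mc² = (1.46317 − 1) × 105.7 MeV = 0.46317 × 105.7 = 49.0 MeV.

49.0 MeV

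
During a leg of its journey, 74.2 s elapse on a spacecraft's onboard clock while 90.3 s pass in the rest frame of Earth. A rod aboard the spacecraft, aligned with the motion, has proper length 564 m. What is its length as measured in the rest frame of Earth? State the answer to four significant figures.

463.4 m

γ = Δt/Δτ = 90.3/74.2 = 1.21698.
The rod contracts by the same γ: 564 m / 1.21698 = 463.4 m.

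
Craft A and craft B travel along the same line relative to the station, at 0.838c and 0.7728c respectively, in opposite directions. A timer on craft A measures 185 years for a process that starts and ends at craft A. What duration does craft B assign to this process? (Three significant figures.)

880 years

Speed of craft A in craft B's frame: u = (v_A + v_B)/(1 + v_A v_B/c²) = (0.838 + 0.7728)/(1 + 0.838×0.7728) = 1.6108/1.6476064 = 0.97766; |u| = 0.97766c.
At |u| = 0.97766c, γ = (1 − 0.955819)^(−1/2) = 4.7575.
Craft A's interval is proper; time dilation gives Δt_B = γΔτ = 4.7575 × 185 years = 880 years.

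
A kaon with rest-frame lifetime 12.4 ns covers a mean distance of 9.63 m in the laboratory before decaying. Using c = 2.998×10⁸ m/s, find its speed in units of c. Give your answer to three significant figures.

0.933c

d = βγcτ ⇒ βγ = d/(cτ) = 9.630 m / (3.71752 m) = 2.5904.
β = (βγ)/√(1+(βγ)²) = 2.5904/√7.71017 = 0.933.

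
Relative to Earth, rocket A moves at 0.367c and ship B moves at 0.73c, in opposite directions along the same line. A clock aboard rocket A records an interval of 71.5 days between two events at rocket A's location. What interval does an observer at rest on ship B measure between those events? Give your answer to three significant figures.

Speed of rocket A in ship B's frame: u = (v_A + v_B)/(1 + v_A v_B/c²) = (0.367 + 0.73)/(1 + 0.367×0.73) = 1.097/1.26791 = 0.8652; |u| = 0.8652c.
γ for this relative speed: γ = 1/√(1 − 0.748571) = 1.9943.
The clock on rocket A records proper time, so ship B measures Δt = γΔτ = 1.9943 × 71.5 = 143 days.

143 days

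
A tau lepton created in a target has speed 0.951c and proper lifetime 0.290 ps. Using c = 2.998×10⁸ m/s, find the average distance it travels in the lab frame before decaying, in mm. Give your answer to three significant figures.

0.267 mm

γ = 1/√(1 − β²) = 1/√(1 − 0.904401) = 1/√0.095599 = 1/0.309191 = 3.2342.
Lab-frame lifetime: Δt = γτ = 3.2342 × 0.290 ps = 0.93792 ps.
Distance: d = vΔt = 0.951 × 2.998×10⁸ m/s × 9.3792×10^-13 s = 2.67×10^-4 m = 0.267 mm.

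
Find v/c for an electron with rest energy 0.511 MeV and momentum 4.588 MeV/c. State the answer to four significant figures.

pc/(mc²) = 4.588/0.511 = 8.9785 = βγ = β/√(1−β²).
So β² = x²/(1 + x²) with x = 8.9785: x² = 80.6135, β² = 80.6135/81.6135 = 0.987747, β = 0.9939.

0.9939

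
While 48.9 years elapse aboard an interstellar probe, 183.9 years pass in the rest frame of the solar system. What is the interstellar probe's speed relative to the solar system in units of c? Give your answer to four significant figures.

0.9640c

γ = Δt/Δτ = 183.9/48.9 = 3.7607.
β = √(1 − 1/γ²) = √(1 − 0.070707) = √0.929293 = 0.9640.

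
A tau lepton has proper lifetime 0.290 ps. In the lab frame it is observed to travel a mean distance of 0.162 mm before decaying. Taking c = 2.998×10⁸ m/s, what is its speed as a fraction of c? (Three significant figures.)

Let x = d/(cτ) = 1.620×10^-4 m / (2.998×10⁸ m/s × 2.900×10^-13 s) = 1.8633. Since d = βγcτ, x = βγ = β/√(1−β²).
Solving: β² = x²/(1+x²) = 3.47189/4.47189 = 0.776381, so β = 0.881.

0.881c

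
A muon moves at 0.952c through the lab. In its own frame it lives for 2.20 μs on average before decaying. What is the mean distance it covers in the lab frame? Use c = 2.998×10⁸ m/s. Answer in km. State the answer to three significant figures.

2.05 km

γ = 1/√(1 − β²) = 1/√(1 − 0.906304) = 1/√0.093696 = 1/0.306098 = 3.2669.
Lab-frame lifetime: Δt = γτ = 3.2669 × 2.20 μs = 7.1872 μs.
Distance: d = vΔt = 0.952 × 2.998×10⁸ m/s × 7.1872×10^-6 s = 2050 m = 2.05 km.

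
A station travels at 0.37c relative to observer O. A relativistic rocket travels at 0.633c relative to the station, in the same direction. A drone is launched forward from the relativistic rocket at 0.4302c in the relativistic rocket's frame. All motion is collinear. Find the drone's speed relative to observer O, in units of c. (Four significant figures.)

0.9209c

Apply u = (u'+v)/(1+u'v) twice. Drone in the station frame: (0.4302+0.633)/(1+0.4302·0.633) = 1.0632/1.2723166 = 0.83564c.
That velocity, transformed to the rest frame of observer O: (0.83564+0.37)/(1+0.83564·0.37) = 1.20564/1.3091868 = 0.92091c.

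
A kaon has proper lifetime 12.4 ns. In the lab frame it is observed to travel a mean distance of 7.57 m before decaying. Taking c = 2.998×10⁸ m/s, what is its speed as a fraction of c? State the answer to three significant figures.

0.898c

Lab distance = (lab lifetime)·v = γτ·βc, so βγ = d/(cτ) = 7.570/(2.998×10⁸ × 1.240×10^-8) = 2.0363.
With βγ = 2.0363: γ² = 1 + (βγ)² = 5.14652, and β = (βγ)/γ = 2.0363/2.26859 = 0.898.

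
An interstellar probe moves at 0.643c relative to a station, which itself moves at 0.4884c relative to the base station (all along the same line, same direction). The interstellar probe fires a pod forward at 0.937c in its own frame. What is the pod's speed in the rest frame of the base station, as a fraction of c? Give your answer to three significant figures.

0.995c

Compose velocities in two stages. Stage 1 (into S'): u₁ = (0.937+0.643)/(1+0.937×0.643) = 0.98596.
Stage 2 (into S): u = (0.98596+0.4884)/(1+0.98596×0.4884) = 0.99515, so the speed is 0.995c.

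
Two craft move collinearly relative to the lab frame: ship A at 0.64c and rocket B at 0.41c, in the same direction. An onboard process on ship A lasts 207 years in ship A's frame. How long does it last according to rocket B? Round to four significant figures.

217.9 years

Transform ship A's velocity into rocket B's frame: (0.64 − 0.41)/(1 − 0.64·0.41) = 0.23/0.7376, so the relative speed is 0.31182c.
At |u| = 0.31182c, γ = (1 − 0.0972317)^(−1/2) = 1.0525.
The clock on ship A records proper time, so rocket B measures Δt = γΔτ = 1.0525 × 207 = 217.9 years.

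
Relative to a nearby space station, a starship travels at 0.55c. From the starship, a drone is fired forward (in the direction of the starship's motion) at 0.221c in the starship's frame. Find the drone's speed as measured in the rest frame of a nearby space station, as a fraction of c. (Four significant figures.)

0.6874c

Relativistic velocity addition: u = (u' + v)/(1 + u'v/c²), with u' = 0.221c and v = 0.55c.
Numerator: 0.221 + 0.55 = 0.771. Denominator: 1 + (0.221)(0.55) = 1.12155.
u = 0.771/1.12155 = 0.68744, so the speed is 0.6874c.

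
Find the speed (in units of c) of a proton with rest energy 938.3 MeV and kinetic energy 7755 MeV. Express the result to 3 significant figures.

0.994c

γ = 1 + K/(mc²) = 1 + 7755/938.3 = 9.2649.
β = √(1 − 1/γ²) = √(1 − 0.0116498) = √0.9883502 = 0.994.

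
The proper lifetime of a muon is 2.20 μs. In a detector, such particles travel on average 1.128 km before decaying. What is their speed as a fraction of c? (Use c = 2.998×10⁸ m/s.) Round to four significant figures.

0.8633c

Lab distance = (lab lifetime)·v = γτ·βc, so βγ = d/(cτ) = 1128/(2.998×10⁸ × 2.200×10^-6) = 1.7102.
With βγ = 1.7102: γ² = 1 + (βγ)² = 3.92478, and β = (βγ)/γ = 1.7102/1.98111 = 0.8633.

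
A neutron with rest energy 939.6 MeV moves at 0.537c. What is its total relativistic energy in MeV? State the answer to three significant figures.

γ = 1/√(1 − β²) = 1/√(1 − 0.288369) = 1/√0.711631 = 1/0.843582 = 1.1854.
Total energy: E = γmc² = 1.1854 × 939.6 MeV = 1110 MeV.

1110 MeV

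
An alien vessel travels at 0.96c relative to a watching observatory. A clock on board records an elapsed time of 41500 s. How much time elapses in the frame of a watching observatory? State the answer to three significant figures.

With β = 0.96, γ = 1/√(1 − 0.96²) = 1/√0.0784 = 3.5714.
Time dilation: Δt = γ·Δτ = 3.5714 × 41500 = 1.48×10^5 s.

1.48×10^5 s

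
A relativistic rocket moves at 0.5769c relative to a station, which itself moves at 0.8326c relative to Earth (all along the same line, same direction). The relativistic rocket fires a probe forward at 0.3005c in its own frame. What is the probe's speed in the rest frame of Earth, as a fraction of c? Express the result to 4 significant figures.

Apply u = (u'+v)/(1+u'v) twice. Probe in the station frame: (0.3005+0.5769)/(1+0.3005·0.5769) = 0.8774/1.17335845 = 0.74777c.
That velocity, transformed to the rest frame of Earth: (0.74777+0.8326)/(1+0.74777·0.8326) = 1.58037/1.622593302 = 0.97398c.

0.9740c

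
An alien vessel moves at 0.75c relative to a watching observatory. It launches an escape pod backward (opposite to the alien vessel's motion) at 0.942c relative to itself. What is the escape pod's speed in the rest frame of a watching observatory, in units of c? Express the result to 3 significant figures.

In units of c, u = (u' + v)/(1 + u'v) with u' = −0.942 and v = 0.75.
Numerator: −0.942 + 0.75 = −0.192. Denominator: 1 + (−0.942)(0.75) = 0.2935.
u = −0.192/0.2935 = −0.65417, so the speed is 0.654c.

0.654c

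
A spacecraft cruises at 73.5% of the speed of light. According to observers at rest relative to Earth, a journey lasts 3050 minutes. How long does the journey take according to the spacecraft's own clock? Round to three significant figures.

2070 minutes

With β = 0.735, γ = 1/√(1 − 0.735²) = 1/√0.459775 = 1.4748.
The moving clock records proper time: Δτ = Δt/γ = 3050/1.4748 = 2070 minutes.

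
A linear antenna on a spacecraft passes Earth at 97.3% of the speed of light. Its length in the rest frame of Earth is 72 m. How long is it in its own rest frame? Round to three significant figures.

γ = 1/√(1 − β²) = 1/√(1 − 0.946729) = 1/√0.053271 = 1/0.230805 = 4.3327.
Proper length: L₀ = γ·L = 4.3327 × 72 = 312 m.

312 m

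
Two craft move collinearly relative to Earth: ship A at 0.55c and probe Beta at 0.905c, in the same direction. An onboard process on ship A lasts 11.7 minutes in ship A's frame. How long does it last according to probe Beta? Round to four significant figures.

Transform ship A's velocity into probe Beta's frame: (0.55 − 0.905)/(1 − 0.55·0.905) = −0.355/0.50225, so the relative speed is 0.70682c.
At |u| = 0.70682c, γ = (1 − 0.499595)^(−1/2) = 1.4136.
The clock on ship A records proper time, so probe Beta measures Δt = γΔτ = 1.4136 × 11.7 = 16.54 minutes.

16.54 minutes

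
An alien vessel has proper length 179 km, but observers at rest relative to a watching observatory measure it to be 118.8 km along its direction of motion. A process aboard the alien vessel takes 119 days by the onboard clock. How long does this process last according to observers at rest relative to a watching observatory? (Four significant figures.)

179.3 days

γ = L₀/L = 179/118.8 = 1.50673.
The same γ dilates the second interval: 1.50673 × 119 days = 179.3 days.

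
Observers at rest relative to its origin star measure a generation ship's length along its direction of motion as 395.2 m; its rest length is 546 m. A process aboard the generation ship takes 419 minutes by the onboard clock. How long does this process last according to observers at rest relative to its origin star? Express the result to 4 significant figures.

Length contraction gives γ = L₀/L = 546/395.2 = 1.38158.
The same γ dilates the second interval: 1.38158 × 419 minutes = 578.9 minutes.

578.9 minutes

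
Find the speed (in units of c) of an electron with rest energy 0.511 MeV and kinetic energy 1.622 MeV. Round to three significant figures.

K = (γ−1)mc², so γ = 1 + 1.622/0.511 = 4.1742.
Then v/c = √(1 − γ⁻²) = √(1 − 0.0573923) = √0.9426077 = 0.971.

0.971c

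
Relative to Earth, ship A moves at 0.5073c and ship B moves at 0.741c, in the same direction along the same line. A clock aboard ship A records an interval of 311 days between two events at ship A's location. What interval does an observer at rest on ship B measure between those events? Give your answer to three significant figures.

The velocity of ship A relative to ship B is (0.5073 − 0.741)c / (1 − 0.5073×0.741) = −0.37446c; relative speed 0.37446c.
At |u| = 0.37446c, γ = (1 − 0.14022)^(−1/2) = 1.0785.
The clock on ship A records proper time, so ship B measures Δt = γΔτ = 1.0785 × 311 = 335 days.

335 days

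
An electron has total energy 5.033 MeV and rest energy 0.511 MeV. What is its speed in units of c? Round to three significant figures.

γ = E/(mc²) = 5.033/0.511 = 9.8493.
β = √(1 − 1/γ²) = √(1 − 0.0103084) = √0.9896916 = 0.995.

0.995c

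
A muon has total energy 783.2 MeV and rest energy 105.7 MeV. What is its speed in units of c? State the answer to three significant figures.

γ = E/(mc²) = 783.2/105.7 = 7.4096.
β = √(1 − 1/γ²) = √(1 − 0.0182142) = √0.9817858 = 0.991.

0.991c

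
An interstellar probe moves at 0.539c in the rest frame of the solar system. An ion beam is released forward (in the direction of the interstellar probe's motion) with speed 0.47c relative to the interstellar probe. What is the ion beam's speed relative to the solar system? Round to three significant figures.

In units of c, u = (u' + v)/(1 + u'v) with u' = 0.47 and v = 0.539.
Numerator: 0.47 + 0.539 = 1.009. Denominator: 1 + (0.47)(0.539) = 1.25333.
u = 1.009/1.25333 = 0.80506, so the speed is 0.805c.

0.805c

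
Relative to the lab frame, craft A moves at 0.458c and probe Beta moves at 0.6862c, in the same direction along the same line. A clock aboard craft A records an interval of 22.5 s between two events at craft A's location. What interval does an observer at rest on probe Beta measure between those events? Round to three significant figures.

23.9 s

Transform craft A's velocity into probe Beta's frame: (0.458 − 0.6862)/(1 − 0.458·0.6862) = −0.2282/0.6857204, so the relative speed is 0.33279c.
γ for this relative speed: γ = 1/√(1 − 0.110749) = 1.0604.
The clock on craft A records proper time, so probe Beta measures Δt = γΔτ = 1.0604 × 22.5 = 23.9 s.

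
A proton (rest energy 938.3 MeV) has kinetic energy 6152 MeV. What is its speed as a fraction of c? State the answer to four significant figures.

K = (γ−1)mc², so γ = 1 + 6152/938.3 = 7.5565.
Then v/c = √(1 − γ⁻²) = √(1 − 0.0175129) = √0.9824871 = 0.9912.

0.9912c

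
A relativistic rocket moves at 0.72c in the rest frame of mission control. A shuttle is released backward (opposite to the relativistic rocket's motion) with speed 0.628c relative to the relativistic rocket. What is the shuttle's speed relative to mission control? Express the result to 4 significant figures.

In units of c, u = (u' + v)/(1 + u'v) with u' = −0.628 and v = 0.72.
Numerator: −0.628 + 0.72 = 0.092. Denominator: 1 + (−0.628)(0.72) = 0.54784.
u = 0.092/0.54784 = 0.16793, so the speed is 0.1679c.

0.1679c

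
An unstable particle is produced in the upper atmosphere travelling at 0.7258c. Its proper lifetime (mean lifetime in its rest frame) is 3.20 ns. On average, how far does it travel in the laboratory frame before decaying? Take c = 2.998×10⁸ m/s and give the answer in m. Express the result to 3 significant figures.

1.01 m

Lorentz factor: γ = (1 − 0.52678564)^(−1/2) = 1.4537.
Lab-frame lifetime: Δt = γτ = 1.4537 × 3.20 ns = 4.6518 ns.
Distance: d = vΔt = 0.7258 × 2.998×10⁸ m/s × 4.6518×10^-9 s = 1.01 m.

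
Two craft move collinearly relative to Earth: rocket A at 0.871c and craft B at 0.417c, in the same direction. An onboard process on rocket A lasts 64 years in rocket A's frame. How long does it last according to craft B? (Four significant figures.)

91.27 years

Transform rocket A's velocity into craft B's frame: (0.871 − 0.417)/(1 − 0.871·0.417) = 0.454/0.636793, so the relative speed is 0.71295c.
At |u| = 0.71295c, γ = (1 − 0.508298)^(−1/2) = 1.4261.
Rocket A's interval is proper; time dilation gives Δt_B = γΔτ = 1.4261 × 64 years = 91.27 years.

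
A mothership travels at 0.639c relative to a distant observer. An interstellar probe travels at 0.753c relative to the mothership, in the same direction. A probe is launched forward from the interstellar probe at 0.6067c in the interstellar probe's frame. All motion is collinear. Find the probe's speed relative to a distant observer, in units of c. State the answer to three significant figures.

First combine the probe and interstellar probe (S''→S'): u₁ = (0.6067 + 0.753)/(1 + 0.6067×0.753) = 1.3597/1.4568451 = 0.93332.
Then combine with the mothership (S'→S): u = (0.93332 + 0.639)/(1 + 0.93332×0.639) = 1.57232/1.59639148 = 0.98492.

0.985c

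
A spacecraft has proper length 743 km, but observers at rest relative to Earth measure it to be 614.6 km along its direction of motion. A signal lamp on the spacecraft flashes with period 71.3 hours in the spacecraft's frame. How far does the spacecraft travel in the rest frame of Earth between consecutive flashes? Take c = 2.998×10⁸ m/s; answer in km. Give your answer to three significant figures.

5.23×10^10 km

Length contraction gives γ = L₀/L = 743/614.6 = 1.20892.
β = √(1 − 1/γ²) = 0.56193. Lab-frame period = γτ = 1.20892×71.3 hours = 86.196 hours. Distance = βc × γτ = 0.56193 × 2.998×10⁸ m/s × 310305.6 s = 5.2276×10^13 m = 5.23×10^10 km.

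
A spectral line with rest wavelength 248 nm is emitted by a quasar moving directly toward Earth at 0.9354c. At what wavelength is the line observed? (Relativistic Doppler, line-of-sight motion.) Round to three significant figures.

45.3 nm

Relativistic Doppler for wavelength: λ_obs = λ_src · √((1−β)/(1+β)).
With β = 0.9354: factor = √(0.0646/1.9354) = 0.1827.
λ_obs = 248 × 0.1827 = 45.3 nm.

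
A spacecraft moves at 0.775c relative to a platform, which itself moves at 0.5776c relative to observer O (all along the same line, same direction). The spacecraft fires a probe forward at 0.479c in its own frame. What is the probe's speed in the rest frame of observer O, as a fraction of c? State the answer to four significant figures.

0.9764c

Compose velocities in two stages. Stage 1 (into S'): u₁ = (0.479+0.775)/(1+0.479×0.775) = 0.91451.
Stage 2 (into S): u = (0.91451+0.5776)/(1+0.91451×0.5776) = 0.97637, so the speed is 0.9764c.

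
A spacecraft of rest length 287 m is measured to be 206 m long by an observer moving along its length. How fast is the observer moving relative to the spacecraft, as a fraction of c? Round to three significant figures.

0.696c

Length contraction gives γ = L₀/L = 287/206 = 1.3932.
β = √(1 − 1/γ²) = √0.484803 = 0.696.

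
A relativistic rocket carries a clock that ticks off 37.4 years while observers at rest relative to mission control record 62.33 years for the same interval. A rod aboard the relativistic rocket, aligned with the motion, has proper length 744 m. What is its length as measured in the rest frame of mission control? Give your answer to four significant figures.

446.4 m

γ = Δt/Δτ = 62.33/37.4 = 1.66658.
The rod contracts by the same γ: 744 m / 1.66658 = 446.4 m.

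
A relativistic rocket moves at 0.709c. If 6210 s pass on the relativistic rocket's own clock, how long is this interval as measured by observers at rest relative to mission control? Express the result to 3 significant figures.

With β = 0.709, γ = 1/√(1 − 0.709²) = 1/√0.497319 = 1.418.
The onboard clock measures proper time, so the interval in the rest frame of mission control is dilated: Δt = γ·Δτ = 1.418 × 6210 s = 8810 s.

8810 s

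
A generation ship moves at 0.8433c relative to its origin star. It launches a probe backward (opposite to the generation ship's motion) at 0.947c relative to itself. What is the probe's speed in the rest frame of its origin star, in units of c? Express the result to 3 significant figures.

In units of c, u = (u' + v)/(1 + u'v) with u' = −0.947 and v = 0.8433.
Numerator: −0.947 + 0.8433 = −0.1037. Denominator: 1 + (−0.947)(0.8433) = 0.2013949.
u = −0.1037/0.2013949 = −0.51491, so the speed is 0.515c.

0.515c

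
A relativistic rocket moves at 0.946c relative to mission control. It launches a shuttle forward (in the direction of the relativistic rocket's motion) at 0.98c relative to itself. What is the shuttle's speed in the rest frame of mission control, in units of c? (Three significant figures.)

0.999c

Relativistic velocity addition: u = (u' + v)/(1 + u'v/c²), with u' = 0.98c and v = 0.946c.
Numerator: 0.98 + 0.946 = 1.926. Denominator: 1 + (0.98)(0.946) = 1.92708.
u = 1.926/1.92708 = 0.99944, so the speed is 0.999c.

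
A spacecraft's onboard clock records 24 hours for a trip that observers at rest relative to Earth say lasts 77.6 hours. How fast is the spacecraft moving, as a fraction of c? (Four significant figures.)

γ = Δt/Δτ = 77.6/24 = 3.2333.
β = √(1 − 1/γ²) = √(1 − 0.0956551) = √0.9043449 = 0.9510.

0.9510c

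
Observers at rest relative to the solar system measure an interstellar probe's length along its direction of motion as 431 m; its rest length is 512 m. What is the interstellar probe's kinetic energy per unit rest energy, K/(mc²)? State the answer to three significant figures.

From L = L₀/γ: γ = 512/431 = 1.18794.
K/(mc²) = γ − 1 = 1.18794 − 1 = 0.188.

0.188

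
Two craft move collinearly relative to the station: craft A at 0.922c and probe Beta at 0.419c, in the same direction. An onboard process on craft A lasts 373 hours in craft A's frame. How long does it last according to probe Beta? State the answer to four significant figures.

651.1 hours

Speed of craft A in probe Beta's frame: u = (v_A − v_B)/(1 − v_A v_B/c²) = (0.922 − 0.419)/(1 − 0.922×0.419) = 0.503/0.613682 = 0.81964; |u| = 0.81964c.
At |u| = 0.81964c, γ = (1 − 0.67181)^(−1/2) = 1.7456.
Craft A's interval is proper; time dilation gives Δt_B = γΔτ = 1.7456 × 373 hours = 651.1 hours.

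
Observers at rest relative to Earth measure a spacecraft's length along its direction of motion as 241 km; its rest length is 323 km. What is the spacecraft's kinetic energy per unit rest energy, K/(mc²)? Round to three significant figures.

Length contraction gives γ = L₀/L = 323/241 = 1.34025.
Since K = (γ−1)mc², K/(mc²) = 1.34025 − 1 = 0.340.

0.340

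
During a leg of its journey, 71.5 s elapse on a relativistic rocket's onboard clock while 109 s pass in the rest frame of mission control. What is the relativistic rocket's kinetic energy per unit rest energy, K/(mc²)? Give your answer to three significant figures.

0.524

The time-dilation ratio gives γ = 109/71.5 = 1.52448.
K/(mc²) = γ − 1 = 1.52448 − 1 = 0.524.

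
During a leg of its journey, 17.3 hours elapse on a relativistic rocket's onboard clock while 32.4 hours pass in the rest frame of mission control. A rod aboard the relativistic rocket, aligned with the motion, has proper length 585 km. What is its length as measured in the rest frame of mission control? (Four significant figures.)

γ = Δt/Δτ = 32.4/17.3 = 1.87283.
The rod contracts by the same γ: 585 km / 1.87283 = 312.4 km.

312.4 km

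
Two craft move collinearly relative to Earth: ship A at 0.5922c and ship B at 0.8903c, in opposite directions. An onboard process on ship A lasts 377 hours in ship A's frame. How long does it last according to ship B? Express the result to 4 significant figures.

Speed of ship A in ship B's frame: u = (v_A + v_B)/(1 + v_A v_B/c²) = (0.5922 + 0.8903)/(1 + 0.5922×0.8903) = 1.4825/1.52723566 = 0.97071; |u| = 0.97071c.
At |u| = 0.97071c, γ = (1 − 0.942278)^(−1/2) = 4.1623.
The clock on ship A records proper time, so ship B measures Δt = γΔτ = 4.1623 × 377 = 1569 hours.

1569 hours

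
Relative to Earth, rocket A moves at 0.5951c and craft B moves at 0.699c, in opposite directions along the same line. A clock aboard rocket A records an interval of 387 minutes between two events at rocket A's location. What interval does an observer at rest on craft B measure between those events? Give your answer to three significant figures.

953 minutes

The velocity of rocket A relative to craft B is (0.5951 + 0.699)c / (1 + 0.5951×0.699) = 0.91393c; relative speed 0.91393c.
At |u| = 0.91393c, γ = (1 − 0.835268)^(−1/2) = 2.4638.
Rocket A's interval is proper; time dilation gives Δt_B = γΔτ = 2.4638 × 387 minutes = 953 minutes.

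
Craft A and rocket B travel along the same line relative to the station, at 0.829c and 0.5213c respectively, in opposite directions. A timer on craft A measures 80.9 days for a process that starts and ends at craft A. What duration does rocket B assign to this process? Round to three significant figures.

Speed of craft A in rocket B's frame: u = (v_A + v_B)/(1 + v_A v_B/c²) = (0.829 + 0.5213)/(1 + 0.829×0.5213) = 1.3503/1.4321577 = 0.94284; |u| = 0.94284c.
At |u| = 0.94284c, γ = (1 − 0.888947)^(−1/2) = 3.0008.
The clock on craft A records proper time, so rocket B measures Δt = γΔτ = 3.0008 × 80.9 = 243 days.

243 days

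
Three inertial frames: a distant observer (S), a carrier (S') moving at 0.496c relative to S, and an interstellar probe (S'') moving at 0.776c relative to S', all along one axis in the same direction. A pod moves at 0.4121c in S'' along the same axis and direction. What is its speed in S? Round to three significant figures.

0.965c

First combine the pod and interstellar probe (S''→S'): u₁ = (0.4121 + 0.776)/(1 + 0.4121×0.776) = 1.1881/1.3197896 = 0.90022.
Then combine with the carrier (S'→S): u = (0.90022 + 0.496)/(1 + 0.90022×0.496) = 1.39622/1.44650912 = 0.96523.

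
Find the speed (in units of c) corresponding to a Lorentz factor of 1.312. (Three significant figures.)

β = √(1 − 1/γ²) = √(1 − 1/1.721344) = √0.419059 = 0.647.

0.647c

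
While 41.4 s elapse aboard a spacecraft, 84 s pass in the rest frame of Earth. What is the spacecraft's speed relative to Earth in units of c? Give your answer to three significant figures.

0.870c

γ = Δt/Δτ = 84/41.4 = 2.029.
β = √(1 − 1/γ²) = √(1 − 0.242905) = √0.757095 = 0.870.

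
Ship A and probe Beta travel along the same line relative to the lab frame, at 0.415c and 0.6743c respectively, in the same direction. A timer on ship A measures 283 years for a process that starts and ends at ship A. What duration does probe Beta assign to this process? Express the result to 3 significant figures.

Transform ship A's velocity into probe Beta's frame: (0.415 − 0.6743)/(1 − 0.415·0.6743) = −0.2593/0.7201655, so the relative speed is 0.36006c.
γ for this relative speed: γ = 1/√(1 − 0.129643) = 1.0719.
The clock on ship A records proper time, so probe Beta measures Δt = γΔτ = 1.0719 × 283 = 303 years.

303 years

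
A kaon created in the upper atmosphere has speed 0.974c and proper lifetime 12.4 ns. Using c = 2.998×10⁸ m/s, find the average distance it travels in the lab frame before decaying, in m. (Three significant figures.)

16.0 m

β² = 0.948676, so γ = 1/√0.051324 = 4.4141.
Lab-frame lifetime: Δt = γτ = 4.4141 × 12.4 ns = 54.735 ns.
Distance: d = vΔt = 0.974 × 2.998×10⁸ m/s × 5.4735×10^-8 s = 16.0 m.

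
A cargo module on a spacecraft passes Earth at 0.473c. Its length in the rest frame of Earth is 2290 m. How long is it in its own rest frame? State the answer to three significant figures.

Lorentz factor: γ = (1 − 0.223729)^(−1/2) = 1.135.
Proper length: L₀ = γ·L = 1.135 × 2290 = 2600 m.

2600 m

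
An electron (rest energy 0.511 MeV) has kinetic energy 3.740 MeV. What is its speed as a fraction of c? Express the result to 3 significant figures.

γ = 1 + K/(mc²) = 1 + 3.740/0.511 = 8.319.
β = √(1 − 1/γ²) = √(1 − 0.0144497) = √0.9855503 = 0.993.

0.993c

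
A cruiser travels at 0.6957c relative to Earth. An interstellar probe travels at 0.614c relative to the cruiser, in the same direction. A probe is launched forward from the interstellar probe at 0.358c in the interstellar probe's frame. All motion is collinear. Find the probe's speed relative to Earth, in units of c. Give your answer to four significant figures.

0.9602c

First combine the probe and interstellar probe (S''→S'): u₁ = (0.358 + 0.614)/(1 + 0.358×0.614) = 0.972/1.219812 = 0.79684.
Then combine with the cruiser (S'→S): u = (0.79684 + 0.6957)/(1 + 0.79684×0.6957) = 1.49254/1.554361588 = 0.96023.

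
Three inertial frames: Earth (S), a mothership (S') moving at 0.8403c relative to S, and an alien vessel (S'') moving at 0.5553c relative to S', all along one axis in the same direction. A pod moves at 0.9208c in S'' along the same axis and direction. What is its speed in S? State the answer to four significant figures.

First combine the pod and alien vessel (S''→S'): u₁ = (0.9208 + 0.5553)/(1 + 0.9208×0.5553) = 1.4761/1.51132024 = 0.9767.
Then combine with the mothership (S'→S): u = (0.9767 + 0.8403)/(1 + 0.9767×0.8403) = 1.817/1.82072101 = 0.99796.

0.9980c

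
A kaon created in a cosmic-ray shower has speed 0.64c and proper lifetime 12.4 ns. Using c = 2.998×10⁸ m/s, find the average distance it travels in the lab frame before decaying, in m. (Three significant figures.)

3.10 m

γ = 1/√(1 − β²) = 1/√(1 − 0.4096) = 1/√0.5904 = 1/0.768375 = 1.3014.
Lab-frame lifetime: Δt = γτ = 1.3014 × 12.4 ns = 16.137 ns.
Distance: d = vΔt = 0.64 × 2.998×10⁸ m/s × 1.6137×10^-8 s = 3.10 m.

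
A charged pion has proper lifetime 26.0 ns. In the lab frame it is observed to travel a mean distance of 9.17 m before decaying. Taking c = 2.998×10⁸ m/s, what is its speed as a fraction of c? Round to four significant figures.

d = βγcτ ⇒ βγ = d/(cτ) = 9.170 m / (7.7948 m) = 1.1764.
β = (βγ)/√(1+(βγ)²) = 1.1764/√2.38392 = 0.7619.

0.7619c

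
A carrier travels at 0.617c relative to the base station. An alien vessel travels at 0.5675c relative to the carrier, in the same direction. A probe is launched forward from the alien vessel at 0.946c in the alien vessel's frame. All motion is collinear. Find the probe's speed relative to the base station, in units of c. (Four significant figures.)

0.9964c

Apply u = (u'+v)/(1+u'v) twice. Probe in the carrier frame: (0.946+0.5675)/(1+0.946·0.5675) = 1.5135/1.536855 = 0.9848c.
That velocity, transformed to the rest frame of the base station: (0.9848+0.617)/(1+0.9848·0.617) = 1.6018/1.6076216 = 0.99638c.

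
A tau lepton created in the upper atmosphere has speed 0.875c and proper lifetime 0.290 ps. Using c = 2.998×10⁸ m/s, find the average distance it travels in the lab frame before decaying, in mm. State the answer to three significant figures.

0.157 mm

γ = 1/√(1 − β²) = 1/√(1 − 0.765625) = 1/√0.234375 = 1/0.484123 = 2.0656.
Lab-frame lifetime: Δt = γτ = 2.0656 × 0.290 ps = 0.59902 ps.
Distance: d = vΔt = 0.875 × 2.998×10⁸ m/s × 5.9902×10^-13 s = 1.57×10^-4 m = 0.157 mm.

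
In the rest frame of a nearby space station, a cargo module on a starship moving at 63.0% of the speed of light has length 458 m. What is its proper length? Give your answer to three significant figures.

590 m

Lorentz factor: γ = (1 − 0.3969)^(−1/2) = 1.2877.
Proper length: L₀ = γ·L = 1.2877 × 458 = 590 m.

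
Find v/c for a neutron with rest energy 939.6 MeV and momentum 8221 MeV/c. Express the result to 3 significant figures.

0.994

pc/(mc²) = 8221/939.6 = 8.7495 = βγ = β/√(1−β²).
So β² = x²/(1 + x²) with x = 8.7495: x² = 76.5538, β² = 76.5538/77.5538 = 0.987106, β = 0.994.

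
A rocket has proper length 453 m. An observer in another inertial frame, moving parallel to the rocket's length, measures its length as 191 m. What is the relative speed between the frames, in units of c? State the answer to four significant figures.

0.9068c

Length contraction gives γ = L₀/L = 453/191 = 2.3717.
β = √(1 − 1/γ²) = √0.822221 = 0.9068.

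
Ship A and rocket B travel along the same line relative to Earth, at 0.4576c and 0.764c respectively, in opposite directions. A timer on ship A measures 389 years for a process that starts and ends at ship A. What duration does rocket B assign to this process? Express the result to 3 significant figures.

915 years

The velocity of ship A relative to rocket B is (0.4576 + 0.764)c / (1 + 0.4576×0.764) = 0.90515c; relative speed 0.90515c.
At |u| = 0.90515c, γ = (1 − 0.819297)^(−1/2) = 2.3524.
The clock on ship A records proper time, so rocket B measures Δt = γΔτ = 2.3524 × 389 = 915 years.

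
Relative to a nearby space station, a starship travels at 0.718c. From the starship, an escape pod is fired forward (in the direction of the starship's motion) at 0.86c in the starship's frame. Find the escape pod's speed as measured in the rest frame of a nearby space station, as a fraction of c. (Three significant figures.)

0.976c

Relativistic velocity addition: u = (u' + v)/(1 + u'v/c²), with u' = 0.86c and v = 0.718c.
Numerator: 0.86 + 0.718 = 1.578. Denominator: 1 + (0.86)(0.718) = 1.61748.
u = 1.578/1.61748 = 0.97559, so the speed is 0.976c.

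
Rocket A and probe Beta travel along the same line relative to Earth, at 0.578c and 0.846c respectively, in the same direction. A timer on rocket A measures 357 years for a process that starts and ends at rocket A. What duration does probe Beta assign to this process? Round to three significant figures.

419 years

Transform rocket A's velocity into probe Beta's frame: (0.578 − 0.846)/(1 − 0.578·0.846) = −0.268/0.511012, so the relative speed is 0.52445c.
γ for this relative speed: γ = 1/√(1 − 0.275048) = 1.1745.
Rocket A's interval is proper; time dilation gives Δt_B = γΔτ = 1.1745 × 357 years = 419 years.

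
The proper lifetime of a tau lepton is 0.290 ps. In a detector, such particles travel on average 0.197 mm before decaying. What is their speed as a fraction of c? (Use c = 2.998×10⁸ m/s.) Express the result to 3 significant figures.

0.915c

Let x = d/(cτ) = 1.970×10^-4 m / (2.998×10⁸ m/s × 2.900×10^-13 s) = 2.2659. Since d = βγcτ, x = βγ = β/√(1−β²).
Solving: β² = x²/(1+x²) = 5.1343/6.1343 = 0.836982, so β = 0.915.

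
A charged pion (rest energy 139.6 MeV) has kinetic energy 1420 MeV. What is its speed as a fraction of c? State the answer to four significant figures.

γ = 1 + K/(mc²) = 1 + 1420/139.6 = 11.172.
β = √(1 − 1/γ²) = √(1 − 0.00801195) = √0.99198805 = 0.9960.

0.9960c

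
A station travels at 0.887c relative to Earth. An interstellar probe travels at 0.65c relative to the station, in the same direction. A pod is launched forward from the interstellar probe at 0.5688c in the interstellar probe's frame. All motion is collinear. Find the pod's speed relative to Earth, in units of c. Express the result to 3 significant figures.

First combine the pod and interstellar probe (S''→S'): u₁ = (0.5688 + 0.65)/(1 + 0.5688×0.65) = 1.2188/1.36972 = 0.88982.
Then combine with the station (S'→S): u = (0.88982 + 0.887)/(1 + 0.88982×0.887) = 1.77682/1.78927034 = 0.99304.

0.993c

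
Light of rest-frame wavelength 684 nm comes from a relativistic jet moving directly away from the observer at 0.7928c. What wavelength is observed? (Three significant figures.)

2010 nm

Relativistic Doppler for wavelength: λ_obs = λ_src · √((1+β)/(1−β)).
With β = 0.7928: factor = √(1.7928/0.2072) = 2.9415.
λ_obs = 684 × 2.9415 = 2010 nm.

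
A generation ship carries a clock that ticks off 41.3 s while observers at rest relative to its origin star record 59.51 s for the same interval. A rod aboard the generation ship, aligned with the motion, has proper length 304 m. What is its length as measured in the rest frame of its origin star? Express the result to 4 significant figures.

The time-dilation ratio gives γ = 59.51/41.3 = 1.44092.
The rod contracts by the same γ: 304 m / 1.44092 = 211.0 m.

211.0 m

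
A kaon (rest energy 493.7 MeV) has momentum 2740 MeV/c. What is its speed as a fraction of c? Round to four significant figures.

βγ = pc/(mc²) = 2740/493.7 = 5.5499.
Since γ² = 1 + (βγ)² = 31.8014, γ = √31.8014 = 5.63927, and β = (βγ)/γ = 5.5499/5.63927 = 0.9842.

0.9842c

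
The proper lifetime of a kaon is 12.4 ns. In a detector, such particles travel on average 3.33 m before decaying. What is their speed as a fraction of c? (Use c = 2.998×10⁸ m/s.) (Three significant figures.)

0.667c

d = βγcτ ⇒ βγ = d/(cτ) = 3.330 m / (3.71752 m) = 0.89576.
β = (βγ)/√(1+(βγ)²) = 0.89576/√1.802386 = 0.667.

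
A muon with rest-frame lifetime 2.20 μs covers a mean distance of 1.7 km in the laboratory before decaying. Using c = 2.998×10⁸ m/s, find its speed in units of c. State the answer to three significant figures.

Lab distance = (lab lifetime)·v = γτ·βc, so βγ = d/(cτ) = 1700/(2.998×10⁸ × 2.200×10^-6) = 2.5775.
With βγ = 2.5775: γ² = 1 + (βγ)² = 7.64351, and β = (βγ)/γ = 2.5775/2.76469 = 0.932.

0.932c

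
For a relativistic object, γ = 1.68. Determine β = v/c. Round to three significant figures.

β = √(1 − 1/γ²) = √(1 − 1/2.8224) = √0.645692 = 0.804.

0.804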